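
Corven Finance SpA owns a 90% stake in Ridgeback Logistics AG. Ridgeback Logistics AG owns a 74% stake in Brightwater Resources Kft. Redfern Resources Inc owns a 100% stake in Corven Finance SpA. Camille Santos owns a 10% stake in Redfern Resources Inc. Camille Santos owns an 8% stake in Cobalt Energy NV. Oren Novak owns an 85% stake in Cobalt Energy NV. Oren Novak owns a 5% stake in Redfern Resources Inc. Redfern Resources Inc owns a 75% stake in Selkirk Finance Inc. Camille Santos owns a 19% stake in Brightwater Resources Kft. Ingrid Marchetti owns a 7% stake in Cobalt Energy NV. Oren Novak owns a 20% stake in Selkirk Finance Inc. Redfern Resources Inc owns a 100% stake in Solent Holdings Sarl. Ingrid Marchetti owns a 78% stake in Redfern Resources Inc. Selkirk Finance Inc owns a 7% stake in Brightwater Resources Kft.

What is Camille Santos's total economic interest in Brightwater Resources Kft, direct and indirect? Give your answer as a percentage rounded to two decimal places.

Camille reaches Brightwater along 3 paths.
Direct stake: 19% = 19%.
Via Redfern → Corven → Ridgeback: 10% × 100% × 90% × 74% = 6.66%.
Via Redfern → Selkirk: 10% × 75% × 7% = 0.525%.
Total: 19% + 6.66% + 0.525% = 26.185%.
Rounded: 26.19%.

26.19%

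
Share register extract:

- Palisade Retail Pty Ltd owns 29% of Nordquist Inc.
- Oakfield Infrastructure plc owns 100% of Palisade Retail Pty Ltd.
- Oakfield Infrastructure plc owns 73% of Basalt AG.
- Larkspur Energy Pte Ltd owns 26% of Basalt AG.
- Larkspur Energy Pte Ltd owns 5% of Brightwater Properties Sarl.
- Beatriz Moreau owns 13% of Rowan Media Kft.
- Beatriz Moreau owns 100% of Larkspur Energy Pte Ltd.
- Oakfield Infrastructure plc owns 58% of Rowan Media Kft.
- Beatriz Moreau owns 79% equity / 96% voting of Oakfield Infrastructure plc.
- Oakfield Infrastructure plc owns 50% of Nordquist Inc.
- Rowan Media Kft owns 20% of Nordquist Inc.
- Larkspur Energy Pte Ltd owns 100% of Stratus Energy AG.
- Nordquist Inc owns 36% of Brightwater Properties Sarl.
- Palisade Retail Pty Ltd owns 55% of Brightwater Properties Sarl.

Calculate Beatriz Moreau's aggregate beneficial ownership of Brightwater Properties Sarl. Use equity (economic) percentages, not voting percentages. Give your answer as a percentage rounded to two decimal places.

Beatriz reaches Brightwater along 6 paths.
Via Larkspur: 100% × 5% = 5%.
Via Oakfield → Palisade: 79% × 100% × 55% = 43.45%.
Via Oakfield → Nordquist: 79% × 50% × 36% = 14.22%.
Via Oakfield → Rowan → Nordquist: 79% × 58% × 20% × 36% = 3.29904%.
Via Rowan → Nordquist: 13% × 20% × 36% = 0.936%.
Via Oakfield → Palisade → Nordquist: 79% × 100% × 29% × 36% = 8.2476%.
Total: 5% + 43.45% + 14.22% + 3.29904% + 0.936% + 8.2476% = 75.15264%.
Rounded: 75.15%.

75.15%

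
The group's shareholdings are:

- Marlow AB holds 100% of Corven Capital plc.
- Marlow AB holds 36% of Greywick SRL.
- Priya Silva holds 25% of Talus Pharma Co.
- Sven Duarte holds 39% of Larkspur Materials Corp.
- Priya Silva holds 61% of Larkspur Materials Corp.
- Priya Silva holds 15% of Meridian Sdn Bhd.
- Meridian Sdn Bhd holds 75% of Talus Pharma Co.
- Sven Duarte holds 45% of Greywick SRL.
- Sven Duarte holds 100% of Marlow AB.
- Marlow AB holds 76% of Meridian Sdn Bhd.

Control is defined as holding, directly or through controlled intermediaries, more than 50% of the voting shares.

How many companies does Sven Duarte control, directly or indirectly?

5

Sven holds 100% of Marlow, so Sven controls Marlow.
Marlow holds 100% of Corven, so Sven controls Corven.
Sven and Marlow together hold 45% + 36% = 81% of Greywick, so Sven controls Greywick.
Marlow holds 76% of Meridian, so Sven controls Meridian.
Meridian holds 75% of Talus, so Sven controls Talus.
No other company's threshold is met.
Sven controls 5 companies.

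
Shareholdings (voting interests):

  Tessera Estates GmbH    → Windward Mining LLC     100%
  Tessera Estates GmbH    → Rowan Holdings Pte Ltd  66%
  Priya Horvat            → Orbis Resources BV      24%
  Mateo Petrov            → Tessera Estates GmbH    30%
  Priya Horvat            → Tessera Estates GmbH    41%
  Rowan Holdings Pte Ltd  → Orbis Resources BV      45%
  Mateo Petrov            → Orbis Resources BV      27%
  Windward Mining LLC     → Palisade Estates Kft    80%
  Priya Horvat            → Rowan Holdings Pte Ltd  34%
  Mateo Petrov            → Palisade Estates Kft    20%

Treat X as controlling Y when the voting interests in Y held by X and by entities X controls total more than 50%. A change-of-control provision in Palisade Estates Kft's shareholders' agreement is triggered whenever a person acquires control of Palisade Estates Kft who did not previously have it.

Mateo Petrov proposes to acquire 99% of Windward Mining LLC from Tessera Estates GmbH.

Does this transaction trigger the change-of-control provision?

Yes

The purchase adds only to Mateo's holdings (Tessera's stake shrinks), so Mateo is the only person who could newly come to control Palisade.
Mateo's largest direct stake is 30% in Tessera, which does not meet the threshold, so Mateo controls no company.
In Palisade, Mateo's side holds only 20%, not > 50%.
So before the transaction, Mateo does not control Palisade.
After the purchase, Mateo holds 99% of Windward directly, and Tessera's stake falls to 1%.
Mateo holds 99% of Windward, so Mateo controls Windward.
Mateo and Windward together hold 20% + 80% = 100% of Palisade, so Mateo controls Palisade.
Mateo did not control Palisade before and does after, so the clause is triggered.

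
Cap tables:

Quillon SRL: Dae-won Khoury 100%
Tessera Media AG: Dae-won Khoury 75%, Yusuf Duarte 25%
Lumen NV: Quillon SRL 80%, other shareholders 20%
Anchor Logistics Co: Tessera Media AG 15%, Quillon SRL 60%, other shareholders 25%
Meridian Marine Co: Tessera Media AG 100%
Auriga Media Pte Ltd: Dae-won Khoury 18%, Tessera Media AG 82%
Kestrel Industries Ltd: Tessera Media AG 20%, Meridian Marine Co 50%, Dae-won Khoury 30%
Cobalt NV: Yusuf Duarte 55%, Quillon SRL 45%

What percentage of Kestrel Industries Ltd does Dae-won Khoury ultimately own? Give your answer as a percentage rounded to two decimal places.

Dae-won reaches Kestrel along 3 paths.
Via Tessera: 75% × 20% = 15%.
Via Tessera → Meridian: 75% × 100% × 50% = 37.5%.
Direct stake: 30% = 30%.
Total: 15% + 37.5% + 30% = 82.5%.
Rounded: 82.50%.

82.50%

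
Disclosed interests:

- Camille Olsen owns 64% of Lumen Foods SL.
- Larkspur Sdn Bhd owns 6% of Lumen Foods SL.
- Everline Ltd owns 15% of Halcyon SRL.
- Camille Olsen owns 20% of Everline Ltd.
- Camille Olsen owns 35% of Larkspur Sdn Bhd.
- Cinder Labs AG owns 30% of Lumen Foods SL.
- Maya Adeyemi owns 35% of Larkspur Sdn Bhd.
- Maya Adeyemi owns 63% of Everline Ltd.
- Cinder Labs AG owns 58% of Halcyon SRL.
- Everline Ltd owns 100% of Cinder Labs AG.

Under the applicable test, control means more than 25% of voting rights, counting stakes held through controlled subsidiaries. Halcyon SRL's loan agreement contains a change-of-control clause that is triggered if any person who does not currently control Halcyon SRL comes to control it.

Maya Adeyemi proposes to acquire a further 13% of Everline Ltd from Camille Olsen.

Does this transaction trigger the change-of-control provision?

No

The purchase adds only to Maya's holdings (Camille's stake shrinks), so Maya is the only person who could newly come to control Halcyon.
Maya holds 63% of Everline, so Maya controls Everline.
Everline holds 100% of Cinder, so Maya controls Cinder.
Cinder and Everline together hold 58% + 15% = 73% of Halcyon, so Maya controls Halcyon.
So Maya already controls Halcyon before the transaction.
After the purchase, Maya's direct stake in Everline rises to 63% + 13% = 76%, and Camille's stake falls to 7%.
Maya controlled Halcyon already, so this is not a new person acquiring control; every other person's position is unchanged or reduced.
No new person acquires control, so the clause is not triggered.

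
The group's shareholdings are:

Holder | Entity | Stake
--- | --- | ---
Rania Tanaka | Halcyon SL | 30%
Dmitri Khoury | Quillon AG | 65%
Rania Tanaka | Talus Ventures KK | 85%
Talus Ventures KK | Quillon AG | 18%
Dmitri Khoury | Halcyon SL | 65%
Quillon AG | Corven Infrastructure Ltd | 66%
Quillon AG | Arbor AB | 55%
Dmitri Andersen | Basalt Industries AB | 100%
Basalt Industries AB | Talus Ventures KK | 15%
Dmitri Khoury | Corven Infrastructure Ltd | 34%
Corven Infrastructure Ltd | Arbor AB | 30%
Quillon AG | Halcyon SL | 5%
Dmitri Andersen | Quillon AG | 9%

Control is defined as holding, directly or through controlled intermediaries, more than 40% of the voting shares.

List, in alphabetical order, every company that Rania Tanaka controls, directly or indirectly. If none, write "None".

Talus Ventures KK

Rania holds 85% of Talus, so Rania controls Talus.
No other company's threshold is met.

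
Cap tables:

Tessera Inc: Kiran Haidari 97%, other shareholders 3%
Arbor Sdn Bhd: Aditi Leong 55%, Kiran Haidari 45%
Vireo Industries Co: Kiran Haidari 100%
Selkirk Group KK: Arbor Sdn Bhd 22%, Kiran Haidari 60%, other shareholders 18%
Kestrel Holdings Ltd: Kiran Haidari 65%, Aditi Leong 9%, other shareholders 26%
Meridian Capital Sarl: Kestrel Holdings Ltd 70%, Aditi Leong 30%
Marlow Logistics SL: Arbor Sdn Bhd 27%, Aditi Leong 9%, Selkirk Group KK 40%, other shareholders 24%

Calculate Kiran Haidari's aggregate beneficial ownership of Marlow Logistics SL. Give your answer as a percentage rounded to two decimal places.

40.11%

Kiran reaches Marlow along 3 paths.
Via Arbor: 45% × 27% = 12.15%.
Via Arbor → Selkirk: 45% × 22% × 40% = 3.96%.
Via Selkirk: 60% × 40% = 24%.
Total: 12.15% + 3.96% + 24% = 40.11%.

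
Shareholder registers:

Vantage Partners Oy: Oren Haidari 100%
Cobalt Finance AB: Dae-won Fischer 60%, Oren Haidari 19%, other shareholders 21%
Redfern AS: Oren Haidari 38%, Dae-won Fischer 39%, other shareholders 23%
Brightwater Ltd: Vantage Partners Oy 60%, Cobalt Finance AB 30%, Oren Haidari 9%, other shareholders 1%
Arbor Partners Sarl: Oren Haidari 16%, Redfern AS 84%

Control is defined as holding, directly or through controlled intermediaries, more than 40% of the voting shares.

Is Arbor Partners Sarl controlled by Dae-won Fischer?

No

Dae-won holds 60% of Cobalt, so Dae-won controls Cobalt.
Neither Dae-won nor any entity Dae-won controls holds any voting interest in Arbor.
So Dae-won does not control Arbor.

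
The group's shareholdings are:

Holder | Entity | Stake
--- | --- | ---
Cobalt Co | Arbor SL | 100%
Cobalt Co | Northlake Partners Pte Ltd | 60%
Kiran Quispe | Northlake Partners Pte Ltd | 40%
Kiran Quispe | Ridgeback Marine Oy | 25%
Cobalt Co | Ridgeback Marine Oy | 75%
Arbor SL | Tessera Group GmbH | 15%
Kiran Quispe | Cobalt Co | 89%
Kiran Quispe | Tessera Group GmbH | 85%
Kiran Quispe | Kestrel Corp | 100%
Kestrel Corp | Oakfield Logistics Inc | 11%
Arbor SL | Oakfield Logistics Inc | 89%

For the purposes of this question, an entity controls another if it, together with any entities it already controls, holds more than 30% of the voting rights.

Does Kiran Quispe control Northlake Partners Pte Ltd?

Yes

Kiran holds 89% of Cobalt, so Kiran controls Cobalt.
Kiran and Cobalt together hold 40% + 60% = 100% of Northlake, so Kiran controls Northlake.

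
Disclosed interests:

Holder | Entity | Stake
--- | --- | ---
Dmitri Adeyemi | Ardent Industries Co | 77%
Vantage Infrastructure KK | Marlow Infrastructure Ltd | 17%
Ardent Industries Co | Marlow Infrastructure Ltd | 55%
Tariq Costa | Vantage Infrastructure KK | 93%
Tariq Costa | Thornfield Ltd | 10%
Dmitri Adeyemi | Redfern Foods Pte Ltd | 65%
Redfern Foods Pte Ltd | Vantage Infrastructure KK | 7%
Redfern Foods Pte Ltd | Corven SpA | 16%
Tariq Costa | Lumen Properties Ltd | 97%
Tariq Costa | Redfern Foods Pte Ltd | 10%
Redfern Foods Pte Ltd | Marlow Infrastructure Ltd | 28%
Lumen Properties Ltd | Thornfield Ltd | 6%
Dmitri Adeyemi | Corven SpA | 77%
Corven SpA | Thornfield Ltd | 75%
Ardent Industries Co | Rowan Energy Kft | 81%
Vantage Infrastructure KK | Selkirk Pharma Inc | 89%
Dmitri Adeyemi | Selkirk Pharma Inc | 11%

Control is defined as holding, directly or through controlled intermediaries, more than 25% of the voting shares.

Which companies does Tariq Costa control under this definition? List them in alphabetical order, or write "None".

Tariq holds 97% of Lumen, so Tariq controls Lumen.
Tariq holds 93% of Vantage, so Tariq controls Vantage.
Vantage holds 89% of Selkirk, so Tariq controls Selkirk.
No other company's threshold is met.

Lumen Properties Ltd, Selkirk Pharma Inc, Vantage Infrastructure KK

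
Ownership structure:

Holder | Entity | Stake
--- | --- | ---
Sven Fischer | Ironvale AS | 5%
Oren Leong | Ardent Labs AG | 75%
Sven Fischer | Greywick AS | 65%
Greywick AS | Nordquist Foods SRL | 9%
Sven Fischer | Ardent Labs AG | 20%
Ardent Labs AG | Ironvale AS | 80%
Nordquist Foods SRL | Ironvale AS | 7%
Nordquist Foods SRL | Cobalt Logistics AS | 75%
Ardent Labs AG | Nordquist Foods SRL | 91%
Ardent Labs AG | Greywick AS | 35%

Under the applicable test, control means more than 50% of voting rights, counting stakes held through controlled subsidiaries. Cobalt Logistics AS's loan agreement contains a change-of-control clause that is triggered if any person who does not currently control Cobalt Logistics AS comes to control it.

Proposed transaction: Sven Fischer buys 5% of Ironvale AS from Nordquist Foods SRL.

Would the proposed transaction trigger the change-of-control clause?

The purchase adds only to Sven's holdings (Nordquist's stake shrinks), so Sven is the only person who could newly come to control Cobalt.
Sven holds 65% of Greywick, so Sven controls Greywick.
Neither Sven nor any entity Sven controls holds any voting interest in Cobalt.
So before the transaction, Sven does not control Cobalt.
After the purchase, Sven's direct stake in Ironvale rises to 5% + 5% = 10%, and Nordquist's stake falls to 2%.
Sven's side now holds 10% of Ironvale, not > 50%, so Sven still does not control Ironvale.
After the transaction, neither Sven nor any entity Sven controls holds a voting interest in Cobalt, so Sven still does not control it.
No new person acquires control, so the clause is not triggered.

No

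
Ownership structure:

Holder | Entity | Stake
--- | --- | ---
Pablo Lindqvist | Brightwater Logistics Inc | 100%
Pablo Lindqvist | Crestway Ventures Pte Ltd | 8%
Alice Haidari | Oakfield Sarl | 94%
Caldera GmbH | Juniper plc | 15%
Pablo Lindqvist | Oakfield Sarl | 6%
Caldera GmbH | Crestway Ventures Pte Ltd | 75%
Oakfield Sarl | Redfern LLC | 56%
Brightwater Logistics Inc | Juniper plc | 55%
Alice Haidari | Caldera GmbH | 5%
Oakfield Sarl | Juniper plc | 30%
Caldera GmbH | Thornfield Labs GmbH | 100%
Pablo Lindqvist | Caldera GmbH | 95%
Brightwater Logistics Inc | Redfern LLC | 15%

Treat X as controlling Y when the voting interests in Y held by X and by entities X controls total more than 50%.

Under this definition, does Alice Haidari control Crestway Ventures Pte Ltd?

No

Alice holds 94% of Oakfield, so Alice controls Oakfield.
Oakfield holds 56% of Redfern, so Alice controls Redfern.
Neither Alice nor any entity Alice controls holds any voting interest in Crestway.
So Alice does not control Crestway.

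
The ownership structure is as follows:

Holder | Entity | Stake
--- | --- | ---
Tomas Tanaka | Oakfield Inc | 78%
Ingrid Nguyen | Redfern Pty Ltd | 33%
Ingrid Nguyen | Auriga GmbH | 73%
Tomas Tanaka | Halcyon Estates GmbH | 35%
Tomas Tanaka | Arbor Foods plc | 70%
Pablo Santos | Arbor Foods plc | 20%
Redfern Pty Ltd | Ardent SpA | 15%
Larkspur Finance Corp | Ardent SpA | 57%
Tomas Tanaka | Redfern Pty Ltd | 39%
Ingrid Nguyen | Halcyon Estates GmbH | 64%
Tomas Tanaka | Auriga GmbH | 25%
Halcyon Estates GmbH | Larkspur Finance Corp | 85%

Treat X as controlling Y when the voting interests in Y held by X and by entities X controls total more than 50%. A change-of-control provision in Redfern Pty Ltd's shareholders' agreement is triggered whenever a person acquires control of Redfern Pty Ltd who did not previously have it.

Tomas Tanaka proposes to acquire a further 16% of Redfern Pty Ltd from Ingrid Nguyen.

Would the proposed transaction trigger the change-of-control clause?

Yes

The purchase adds only to Tomas's holdings (Ingrid's stake shrinks), so Tomas is the only person who could newly come to control Redfern.
Tomas holds 78% of Oakfield, so Tomas controls Oakfield.
Tomas holds 70% of Arbor, so Tomas controls Arbor.
In Redfern, Tomas's side holds only 39%, not > 50%.
So before the transaction, Tomas does not control Redfern.
After the purchase, Tomas's direct stake in Redfern rises to 39% + 16% = 55%, and Ingrid's stake falls to 17%.
Tomas holds 55% of Redfern, so Tomas controls Redfern.
Tomas did not control Redfern before and does after, so the clause is triggered.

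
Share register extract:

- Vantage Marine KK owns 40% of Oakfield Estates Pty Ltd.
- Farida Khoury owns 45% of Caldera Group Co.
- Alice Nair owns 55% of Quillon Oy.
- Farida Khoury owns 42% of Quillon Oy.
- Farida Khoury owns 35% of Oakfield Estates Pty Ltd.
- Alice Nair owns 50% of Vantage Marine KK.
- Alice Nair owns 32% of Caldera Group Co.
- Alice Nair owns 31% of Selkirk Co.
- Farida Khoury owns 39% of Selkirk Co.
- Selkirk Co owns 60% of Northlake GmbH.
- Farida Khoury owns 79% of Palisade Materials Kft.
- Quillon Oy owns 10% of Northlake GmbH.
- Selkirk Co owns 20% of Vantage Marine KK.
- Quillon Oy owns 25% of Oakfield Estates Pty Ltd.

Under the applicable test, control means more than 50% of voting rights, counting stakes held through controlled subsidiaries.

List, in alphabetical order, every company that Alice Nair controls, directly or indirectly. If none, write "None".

Quillon Oy

Alice holds 55% of Quillon, so Alice controls Quillon.
No other company's threshold is met.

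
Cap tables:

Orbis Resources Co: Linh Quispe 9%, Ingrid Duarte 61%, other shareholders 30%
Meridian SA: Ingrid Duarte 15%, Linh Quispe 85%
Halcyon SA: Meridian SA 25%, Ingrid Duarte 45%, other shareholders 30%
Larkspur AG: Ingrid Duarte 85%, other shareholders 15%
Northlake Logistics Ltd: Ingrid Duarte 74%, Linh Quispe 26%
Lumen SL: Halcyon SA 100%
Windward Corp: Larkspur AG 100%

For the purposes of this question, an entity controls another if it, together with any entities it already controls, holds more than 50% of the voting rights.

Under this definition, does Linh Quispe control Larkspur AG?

Linh holds 85% of Meridian, so Linh controls Meridian.
Neither Linh nor any entity Linh controls holds any voting interest in Larkspur.
So Linh does not control Larkspur.

No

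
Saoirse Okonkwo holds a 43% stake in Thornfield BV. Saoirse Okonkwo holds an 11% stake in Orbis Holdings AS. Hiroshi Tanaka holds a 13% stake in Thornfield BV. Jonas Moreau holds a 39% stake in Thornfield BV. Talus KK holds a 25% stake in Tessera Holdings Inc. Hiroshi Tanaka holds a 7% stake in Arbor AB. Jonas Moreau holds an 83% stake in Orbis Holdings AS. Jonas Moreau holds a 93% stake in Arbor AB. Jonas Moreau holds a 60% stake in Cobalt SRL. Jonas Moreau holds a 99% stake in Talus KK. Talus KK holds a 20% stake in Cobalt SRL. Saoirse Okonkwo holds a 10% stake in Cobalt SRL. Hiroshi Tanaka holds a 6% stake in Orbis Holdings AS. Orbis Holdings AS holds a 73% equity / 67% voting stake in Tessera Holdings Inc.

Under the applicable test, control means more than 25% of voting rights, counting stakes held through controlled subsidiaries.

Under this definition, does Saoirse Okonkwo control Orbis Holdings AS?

Saoirse holds 43% of Thornfield, so Saoirse controls Thornfield.
In Orbis, Saoirse's side holds only 11%, not > 25%.
So Saoirse does not control Orbis.

No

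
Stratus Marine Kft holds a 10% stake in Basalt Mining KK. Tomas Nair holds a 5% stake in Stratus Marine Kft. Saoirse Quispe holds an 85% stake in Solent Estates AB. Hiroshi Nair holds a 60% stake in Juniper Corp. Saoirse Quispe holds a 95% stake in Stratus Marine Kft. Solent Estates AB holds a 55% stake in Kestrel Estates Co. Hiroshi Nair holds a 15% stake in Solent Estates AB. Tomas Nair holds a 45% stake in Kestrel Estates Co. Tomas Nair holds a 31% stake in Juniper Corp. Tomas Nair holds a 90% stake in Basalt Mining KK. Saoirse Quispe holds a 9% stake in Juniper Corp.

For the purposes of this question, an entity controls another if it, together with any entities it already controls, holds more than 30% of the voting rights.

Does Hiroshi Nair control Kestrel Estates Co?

No

Hiroshi holds 60% of Juniper, so Hiroshi controls Juniper.
Neither Hiroshi nor any entity Hiroshi controls holds any voting interest in Kestrel.
So Hiroshi does not control Kestrel.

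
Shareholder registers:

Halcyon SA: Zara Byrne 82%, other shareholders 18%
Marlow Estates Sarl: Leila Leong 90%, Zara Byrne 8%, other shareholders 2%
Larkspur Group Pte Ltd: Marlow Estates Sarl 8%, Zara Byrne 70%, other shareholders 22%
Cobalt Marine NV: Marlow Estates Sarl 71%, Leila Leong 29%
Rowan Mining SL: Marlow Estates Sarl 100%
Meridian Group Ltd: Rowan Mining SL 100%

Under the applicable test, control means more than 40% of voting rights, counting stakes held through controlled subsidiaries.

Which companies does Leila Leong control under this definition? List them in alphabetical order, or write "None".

Leila holds 90% of Marlow, so Leila controls Marlow.
Marlow and Leila together hold 71% + 29% = 100% of Cobalt, so Leila controls Cobalt.
Marlow holds 100% of Rowan, so Leila controls Rowan.
Rowan holds 100% of Meridian, so Leila controls Meridian.
No other company's threshold is met.

Cobalt Marine NV, Marlow Estates Sarl, Meridian Group Ltd, Rowan Mining SL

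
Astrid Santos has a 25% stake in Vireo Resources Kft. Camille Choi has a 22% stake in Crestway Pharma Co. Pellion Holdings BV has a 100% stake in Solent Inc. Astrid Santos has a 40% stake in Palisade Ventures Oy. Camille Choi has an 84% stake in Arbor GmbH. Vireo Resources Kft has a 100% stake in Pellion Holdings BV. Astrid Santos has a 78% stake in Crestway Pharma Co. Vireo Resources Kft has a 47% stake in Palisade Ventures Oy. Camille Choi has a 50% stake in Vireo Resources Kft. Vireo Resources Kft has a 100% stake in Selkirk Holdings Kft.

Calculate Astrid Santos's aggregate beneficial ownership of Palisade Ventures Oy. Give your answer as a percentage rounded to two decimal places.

Astrid reaches Palisade along 2 paths.
Direct stake: 40% = 40%.
Via Vireo: 25% × 47% = 11.75%.
Total: 40% + 11.75% = 51.75%.

51.75%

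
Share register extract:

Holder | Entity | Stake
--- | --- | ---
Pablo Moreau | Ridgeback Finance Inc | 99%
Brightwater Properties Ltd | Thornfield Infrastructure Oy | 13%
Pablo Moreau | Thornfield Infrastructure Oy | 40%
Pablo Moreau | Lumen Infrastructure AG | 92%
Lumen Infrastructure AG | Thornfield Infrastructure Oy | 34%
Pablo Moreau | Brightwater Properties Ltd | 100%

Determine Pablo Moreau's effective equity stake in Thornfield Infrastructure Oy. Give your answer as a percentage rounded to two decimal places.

Pablo reaches Thornfield along 3 paths.
Direct stake: 40% = 40%.
Via Lumen: 92% × 34% = 31.28%.
Via Brightwater: 100% × 13% = 13%.
Total: 40% + 31.28% + 13% = 84.28%.

84.28%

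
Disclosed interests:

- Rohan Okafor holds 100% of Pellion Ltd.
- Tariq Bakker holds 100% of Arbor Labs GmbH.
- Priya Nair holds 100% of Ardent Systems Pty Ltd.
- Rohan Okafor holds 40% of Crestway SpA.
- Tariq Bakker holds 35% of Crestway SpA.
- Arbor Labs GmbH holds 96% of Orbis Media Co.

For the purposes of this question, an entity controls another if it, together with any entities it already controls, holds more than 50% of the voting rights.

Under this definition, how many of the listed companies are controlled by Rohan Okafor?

Rohan holds 100% of Pellion, so Rohan controls Pellion.
No other company's threshold is met.
Rohan controls 1 company.

1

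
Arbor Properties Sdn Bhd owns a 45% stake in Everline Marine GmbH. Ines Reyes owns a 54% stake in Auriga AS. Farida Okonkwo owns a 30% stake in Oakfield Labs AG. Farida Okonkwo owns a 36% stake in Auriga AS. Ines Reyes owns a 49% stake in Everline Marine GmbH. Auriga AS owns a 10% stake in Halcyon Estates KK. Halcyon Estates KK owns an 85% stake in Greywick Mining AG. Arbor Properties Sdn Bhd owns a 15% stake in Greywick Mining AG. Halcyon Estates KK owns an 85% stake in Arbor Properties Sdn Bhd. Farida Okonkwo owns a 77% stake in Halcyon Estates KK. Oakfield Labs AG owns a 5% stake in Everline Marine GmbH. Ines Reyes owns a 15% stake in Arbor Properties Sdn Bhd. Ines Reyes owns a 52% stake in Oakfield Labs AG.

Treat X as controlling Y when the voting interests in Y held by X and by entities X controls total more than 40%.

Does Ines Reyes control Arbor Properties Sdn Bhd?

No

Ines holds 54% of Auriga, so Ines controls Auriga.
Ines holds 52% of Oakfield, so Ines controls Oakfield.
Ines and Oakfield together hold 49% + 5% = 54% of Everline, so Ines controls Everline.
In Arbor, Ines's side holds only 15%, not > 40%.
So Ines does not control Arbor.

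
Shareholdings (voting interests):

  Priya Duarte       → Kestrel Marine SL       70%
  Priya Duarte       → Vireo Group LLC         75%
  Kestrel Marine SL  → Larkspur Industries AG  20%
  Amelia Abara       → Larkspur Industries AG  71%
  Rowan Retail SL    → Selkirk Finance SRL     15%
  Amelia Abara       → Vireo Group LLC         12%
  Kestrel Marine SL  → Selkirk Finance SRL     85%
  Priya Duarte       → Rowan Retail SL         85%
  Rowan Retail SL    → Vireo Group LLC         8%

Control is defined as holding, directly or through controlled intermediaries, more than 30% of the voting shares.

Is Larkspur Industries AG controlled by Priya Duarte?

Priya holds 70% of Kestrel, so Priya controls Kestrel.
Priya holds 85% of Rowan, so Priya controls Rowan.
Kestrel and Rowan together hold 85% + 15% = 100% of Selkirk, so Priya controls Selkirk.
Priya and Rowan together hold 75% + 8% = 83% of Vireo, so Priya controls Vireo.
In Larkspur, Priya's side holds only 20%, not > 30%.
So Priya does not control Larkspur.

No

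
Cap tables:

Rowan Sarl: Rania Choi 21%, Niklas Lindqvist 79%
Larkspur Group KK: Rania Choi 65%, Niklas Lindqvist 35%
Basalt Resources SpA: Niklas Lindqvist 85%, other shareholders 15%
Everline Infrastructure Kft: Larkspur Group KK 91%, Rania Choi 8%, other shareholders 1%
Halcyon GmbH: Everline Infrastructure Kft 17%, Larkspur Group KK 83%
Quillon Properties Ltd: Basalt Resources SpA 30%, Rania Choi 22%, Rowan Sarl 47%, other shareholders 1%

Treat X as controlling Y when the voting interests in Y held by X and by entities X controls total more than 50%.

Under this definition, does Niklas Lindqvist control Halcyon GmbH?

No

Niklas holds 79% of Rowan, so Niklas controls Rowan.
Niklas holds 85% of Basalt, so Niklas controls Basalt.
Basalt and Rowan together hold 30% + 47% = 77% of Quillon, so Niklas controls Quillon.
Neither Niklas nor any entity Niklas controls holds any voting interest in Halcyon.
So Niklas does not control Halcyon.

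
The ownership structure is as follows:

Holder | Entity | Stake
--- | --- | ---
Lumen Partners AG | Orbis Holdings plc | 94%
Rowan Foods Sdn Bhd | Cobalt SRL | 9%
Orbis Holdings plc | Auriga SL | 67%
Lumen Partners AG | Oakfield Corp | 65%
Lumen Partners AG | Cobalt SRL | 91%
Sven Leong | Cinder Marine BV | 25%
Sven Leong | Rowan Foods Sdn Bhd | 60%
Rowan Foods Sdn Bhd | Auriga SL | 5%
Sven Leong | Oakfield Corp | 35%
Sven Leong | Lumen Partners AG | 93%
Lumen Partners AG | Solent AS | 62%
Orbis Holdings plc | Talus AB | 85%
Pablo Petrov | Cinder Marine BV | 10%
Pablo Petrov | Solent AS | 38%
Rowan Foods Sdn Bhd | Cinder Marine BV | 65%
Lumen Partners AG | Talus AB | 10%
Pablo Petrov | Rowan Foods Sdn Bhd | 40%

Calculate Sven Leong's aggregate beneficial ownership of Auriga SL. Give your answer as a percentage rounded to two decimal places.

Sven reaches Auriga along 2 paths.
Via Lumen → Orbis: 93% × 94% × 67% = 58.5714%.
Via Rowan: 60% × 5% = 3%.
Total: 58.5714% + 3% = 61.5714%.
Rounded: 61.57%.

61.57%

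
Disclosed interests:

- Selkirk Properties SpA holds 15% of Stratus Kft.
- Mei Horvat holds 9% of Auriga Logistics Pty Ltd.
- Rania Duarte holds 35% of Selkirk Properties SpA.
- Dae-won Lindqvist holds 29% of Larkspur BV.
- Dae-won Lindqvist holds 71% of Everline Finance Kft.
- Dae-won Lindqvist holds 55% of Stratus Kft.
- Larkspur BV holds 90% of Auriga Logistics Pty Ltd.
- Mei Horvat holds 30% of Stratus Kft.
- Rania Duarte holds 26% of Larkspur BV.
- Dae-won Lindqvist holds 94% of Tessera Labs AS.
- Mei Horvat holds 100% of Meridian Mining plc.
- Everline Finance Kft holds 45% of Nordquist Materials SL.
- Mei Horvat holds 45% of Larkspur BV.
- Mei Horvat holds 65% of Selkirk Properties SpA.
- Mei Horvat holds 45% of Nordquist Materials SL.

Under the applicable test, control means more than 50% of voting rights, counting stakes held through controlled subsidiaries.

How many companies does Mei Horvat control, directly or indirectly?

Mei holds 65% of Selkirk, so Mei controls Selkirk.
Mei holds 100% of Meridian, so Mei controls Meridian.
No other company's threshold is met.
Mei controls 2 companies.

2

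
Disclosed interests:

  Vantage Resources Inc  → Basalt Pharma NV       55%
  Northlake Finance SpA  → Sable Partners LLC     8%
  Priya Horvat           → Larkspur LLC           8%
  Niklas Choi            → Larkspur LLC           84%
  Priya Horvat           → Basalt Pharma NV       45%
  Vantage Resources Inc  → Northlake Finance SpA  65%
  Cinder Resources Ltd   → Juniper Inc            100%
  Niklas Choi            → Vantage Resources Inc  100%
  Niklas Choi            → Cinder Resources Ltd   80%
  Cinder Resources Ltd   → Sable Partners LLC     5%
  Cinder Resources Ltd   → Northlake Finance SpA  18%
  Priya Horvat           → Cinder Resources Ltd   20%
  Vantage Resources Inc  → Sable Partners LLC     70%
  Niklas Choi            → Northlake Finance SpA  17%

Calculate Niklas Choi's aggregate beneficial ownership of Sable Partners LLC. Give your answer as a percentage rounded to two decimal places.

Niklas reaches Sable along 5 paths.
Via Northlake: 17% × 8% = 1.36%.
Via Cinder → Northlake: 80% × 18% × 8% = 1.152%.
Via Vantage → Northlake: 100% × 65% × 8% = 5.2%.
Via Vantage: 100% × 70% = 70%.
Via Cinder: 80% × 5% = 4%.
Total: 1.36% + 1.152% + 5.2% + 70% + 4% = 81.712%.
Rounded: 81.71%.

81.71%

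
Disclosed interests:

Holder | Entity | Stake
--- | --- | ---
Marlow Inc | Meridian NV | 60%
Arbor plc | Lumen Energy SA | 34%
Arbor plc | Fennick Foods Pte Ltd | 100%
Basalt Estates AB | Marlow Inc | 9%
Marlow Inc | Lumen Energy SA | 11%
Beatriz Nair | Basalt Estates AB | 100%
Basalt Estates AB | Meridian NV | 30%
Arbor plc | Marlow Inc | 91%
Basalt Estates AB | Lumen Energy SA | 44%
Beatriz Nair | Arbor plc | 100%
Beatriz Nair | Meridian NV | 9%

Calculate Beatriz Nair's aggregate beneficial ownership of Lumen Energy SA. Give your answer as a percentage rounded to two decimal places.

89.00%

Beatriz reaches Lumen along 4 paths.
Via Arbor: 100% × 34% = 34%.
Via Basalt: 100% × 44% = 44%.
Via Arbor → Marlow: 100% × 91% × 11% = 10.01%.
Via Basalt → Marlow: 100% × 9% × 11% = 0.99%.
Total: 34% + 44% + 10.01% + 0.99% = 89%.
Rounded: 89.00%.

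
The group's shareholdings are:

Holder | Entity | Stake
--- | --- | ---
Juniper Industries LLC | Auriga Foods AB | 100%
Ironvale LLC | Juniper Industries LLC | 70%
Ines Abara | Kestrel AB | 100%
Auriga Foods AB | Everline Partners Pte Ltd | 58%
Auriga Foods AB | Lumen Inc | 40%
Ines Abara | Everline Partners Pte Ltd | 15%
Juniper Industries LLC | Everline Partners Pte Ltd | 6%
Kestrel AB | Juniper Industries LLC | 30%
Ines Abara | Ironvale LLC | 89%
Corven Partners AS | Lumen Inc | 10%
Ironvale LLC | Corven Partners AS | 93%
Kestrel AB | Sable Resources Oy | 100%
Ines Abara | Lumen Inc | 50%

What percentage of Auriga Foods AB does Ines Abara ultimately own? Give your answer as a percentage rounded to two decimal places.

Ines reaches Auriga along 2 paths.
Via Kestrel → Juniper: 100% × 30% × 100% = 30%.
Via Ironvale → Juniper: 89% × 70% × 100% = 62.3%.
Total: 30% + 62.3% = 92.3%.
Rounded: 92.30%.

92.30%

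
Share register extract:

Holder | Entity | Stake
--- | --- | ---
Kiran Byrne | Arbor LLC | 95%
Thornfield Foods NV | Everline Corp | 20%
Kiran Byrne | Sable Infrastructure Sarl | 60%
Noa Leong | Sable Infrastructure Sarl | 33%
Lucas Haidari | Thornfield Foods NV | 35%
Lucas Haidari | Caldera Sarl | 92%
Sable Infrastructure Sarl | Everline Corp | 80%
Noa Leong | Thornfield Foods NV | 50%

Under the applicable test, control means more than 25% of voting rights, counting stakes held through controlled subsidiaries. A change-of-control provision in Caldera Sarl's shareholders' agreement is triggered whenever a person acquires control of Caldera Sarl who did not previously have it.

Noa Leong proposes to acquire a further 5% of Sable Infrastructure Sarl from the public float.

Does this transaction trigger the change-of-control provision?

The purchase changes only Noa's holdings, so Noa is the only person who could newly come to control Caldera.
Noa holds 50% of Thornfield, so Noa controls Thornfield.
Noa holds 33% of Sable, so Noa controls Sable.
Sable and Thornfield together hold 80% + 20% = 100% of Everline, so Noa controls Everline.
Neither Noa nor any entity Noa controls holds any voting interest in Caldera.
So before the transaction, Noa does not control Caldera.
After the purchase, Noa's direct stake in Sable rises to 33% + 5% = 38%.
Noa holds 38% of Sable, so Noa controls Sable.
After the transaction, neither Noa nor any entity Noa controls holds a voting interest in Caldera, so Noa still does not control it.
No new person acquires control, so the clause is not triggered.

No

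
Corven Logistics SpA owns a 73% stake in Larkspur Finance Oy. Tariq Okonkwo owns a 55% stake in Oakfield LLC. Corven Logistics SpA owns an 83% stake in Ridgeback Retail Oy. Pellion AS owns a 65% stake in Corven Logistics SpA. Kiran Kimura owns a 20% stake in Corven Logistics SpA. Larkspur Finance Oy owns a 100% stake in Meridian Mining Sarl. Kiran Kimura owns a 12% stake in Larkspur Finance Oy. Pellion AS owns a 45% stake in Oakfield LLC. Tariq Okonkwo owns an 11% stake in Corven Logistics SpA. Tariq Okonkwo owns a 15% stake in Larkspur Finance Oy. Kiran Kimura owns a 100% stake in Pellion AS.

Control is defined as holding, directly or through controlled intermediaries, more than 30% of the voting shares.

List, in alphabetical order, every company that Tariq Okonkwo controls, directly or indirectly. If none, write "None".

Tariq holds 55% of Oakfield, so Tariq controls Oakfield.
No other company's threshold is met.

Oakfield LLC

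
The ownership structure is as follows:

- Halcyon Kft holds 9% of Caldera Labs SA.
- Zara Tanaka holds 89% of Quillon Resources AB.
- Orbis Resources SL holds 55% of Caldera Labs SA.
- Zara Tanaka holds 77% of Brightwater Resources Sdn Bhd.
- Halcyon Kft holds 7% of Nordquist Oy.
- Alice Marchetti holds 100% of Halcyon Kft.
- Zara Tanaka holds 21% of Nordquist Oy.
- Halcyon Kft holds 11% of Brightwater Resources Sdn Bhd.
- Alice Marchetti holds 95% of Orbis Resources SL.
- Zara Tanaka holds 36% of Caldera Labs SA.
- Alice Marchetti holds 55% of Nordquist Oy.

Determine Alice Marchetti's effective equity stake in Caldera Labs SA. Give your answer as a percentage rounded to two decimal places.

Alice reaches Caldera along 2 paths.
Via Halcyon: 100% × 9% = 9%.
Via Orbis: 95% × 55% = 52.25%.
Total: 9% + 52.25% = 61.25%.

61.25%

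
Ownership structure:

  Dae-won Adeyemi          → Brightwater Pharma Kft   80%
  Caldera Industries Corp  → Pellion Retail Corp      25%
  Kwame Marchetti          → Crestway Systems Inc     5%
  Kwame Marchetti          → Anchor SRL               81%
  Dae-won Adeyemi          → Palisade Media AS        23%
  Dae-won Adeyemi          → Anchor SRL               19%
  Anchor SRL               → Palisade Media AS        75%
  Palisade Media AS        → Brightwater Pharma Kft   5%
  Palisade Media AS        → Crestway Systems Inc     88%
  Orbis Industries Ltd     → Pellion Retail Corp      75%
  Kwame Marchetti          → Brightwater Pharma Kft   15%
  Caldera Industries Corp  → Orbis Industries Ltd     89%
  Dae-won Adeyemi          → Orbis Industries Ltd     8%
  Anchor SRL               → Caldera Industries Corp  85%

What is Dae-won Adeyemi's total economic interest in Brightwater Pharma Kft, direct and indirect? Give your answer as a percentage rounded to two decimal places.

81.86%

Dae-won reaches Brightwater along 3 paths.
Via Anchor → Palisade: 19% × 75% × 5% = 0.7125%.
Via Palisade: 23% × 5% = 1.15%.
Direct stake: 80% = 80%.
Total: 0.7125% + 1.15% + 80% = 81.8625%.
Rounded: 81.86%.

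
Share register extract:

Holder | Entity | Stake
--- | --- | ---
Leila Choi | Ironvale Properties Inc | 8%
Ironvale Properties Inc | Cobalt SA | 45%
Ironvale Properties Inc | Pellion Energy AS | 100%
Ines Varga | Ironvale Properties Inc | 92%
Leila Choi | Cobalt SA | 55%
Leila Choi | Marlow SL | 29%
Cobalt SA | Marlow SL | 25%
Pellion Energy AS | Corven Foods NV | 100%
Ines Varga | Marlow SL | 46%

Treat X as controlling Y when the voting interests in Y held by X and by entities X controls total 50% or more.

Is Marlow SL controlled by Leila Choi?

Leila holds 55% of Cobalt, so Leila controls Cobalt.
Cobalt and Leila together hold 25% + 29% = 54% of Marlow, so Leila controls Marlow.

Yes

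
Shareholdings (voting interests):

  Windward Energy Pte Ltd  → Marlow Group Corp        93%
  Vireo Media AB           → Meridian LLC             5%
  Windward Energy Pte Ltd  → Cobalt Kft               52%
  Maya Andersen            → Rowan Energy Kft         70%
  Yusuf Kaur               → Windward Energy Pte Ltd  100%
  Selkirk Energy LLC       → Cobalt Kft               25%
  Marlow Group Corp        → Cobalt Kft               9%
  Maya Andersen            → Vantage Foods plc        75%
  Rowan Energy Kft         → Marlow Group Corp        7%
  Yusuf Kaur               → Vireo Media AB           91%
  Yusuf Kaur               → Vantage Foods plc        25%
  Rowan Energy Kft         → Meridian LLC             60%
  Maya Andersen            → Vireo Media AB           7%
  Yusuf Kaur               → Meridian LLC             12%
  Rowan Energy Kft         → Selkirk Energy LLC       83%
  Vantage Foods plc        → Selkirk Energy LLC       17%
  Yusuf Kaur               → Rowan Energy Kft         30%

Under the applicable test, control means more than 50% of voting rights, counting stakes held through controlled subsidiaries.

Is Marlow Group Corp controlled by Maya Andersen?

No

Maya holds 70% of Rowan, so Maya controls Rowan.
Maya holds 75% of Vantage, so Maya controls Vantage.
Vantage and Rowan together hold 17% + 83% = 100% of Selkirk, so Maya controls Selkirk.
Rowan holds 60% of Meridian, so Maya controls Meridian.
In Marlow, Maya's side holds only 7%, not > 50%.
So Maya does not control Marlow.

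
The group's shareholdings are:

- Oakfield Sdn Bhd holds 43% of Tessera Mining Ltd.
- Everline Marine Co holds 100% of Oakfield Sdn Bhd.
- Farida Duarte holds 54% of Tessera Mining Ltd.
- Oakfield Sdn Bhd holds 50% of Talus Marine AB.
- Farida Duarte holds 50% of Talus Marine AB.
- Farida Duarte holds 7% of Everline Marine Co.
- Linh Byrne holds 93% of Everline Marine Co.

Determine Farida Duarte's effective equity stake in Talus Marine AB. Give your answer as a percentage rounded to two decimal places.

Farida reaches Talus along 2 paths.
Via Everline → Oakfield: 7% × 100% × 50% = 3.5%.
Direct stake: 50% = 50%.
Total: 3.5% + 50% = 53.5%.
Rounded: 53.50%.

53.50%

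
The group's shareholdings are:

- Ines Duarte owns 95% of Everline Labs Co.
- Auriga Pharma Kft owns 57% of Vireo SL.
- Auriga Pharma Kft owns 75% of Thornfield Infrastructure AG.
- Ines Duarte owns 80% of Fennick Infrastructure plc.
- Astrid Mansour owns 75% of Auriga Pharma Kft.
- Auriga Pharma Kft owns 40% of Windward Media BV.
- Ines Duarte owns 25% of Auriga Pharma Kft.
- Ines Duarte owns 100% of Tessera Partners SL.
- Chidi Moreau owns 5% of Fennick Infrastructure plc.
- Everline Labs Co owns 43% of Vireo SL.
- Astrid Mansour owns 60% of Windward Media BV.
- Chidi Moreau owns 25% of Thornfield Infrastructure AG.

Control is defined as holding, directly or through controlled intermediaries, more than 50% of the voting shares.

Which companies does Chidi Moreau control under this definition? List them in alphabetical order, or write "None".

None

Chidi's largest direct stake is 25% in Thornfield, which does not meet the threshold.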